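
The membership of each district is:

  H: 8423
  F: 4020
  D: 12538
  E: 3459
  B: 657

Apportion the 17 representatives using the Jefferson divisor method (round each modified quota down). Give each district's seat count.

H 5; F 2; D 8; E 2; B 0

Standard divisor 29097/17 ≈ 1711.588; standard quotas: H 4.921, F 2.349, D 7.325, E 2.021, B 0.384.
Rounding down gives 4, 2, 7, 2, 0 = 15 seats, so the divisor must be adjusted.
With modified divisor 1500: modified quotas H 5.615, F 2.680, D 8.359, E 2.306, B 0.438.
Rounding down: H 5, F 2, D 8, E 2, B 0 (total 17).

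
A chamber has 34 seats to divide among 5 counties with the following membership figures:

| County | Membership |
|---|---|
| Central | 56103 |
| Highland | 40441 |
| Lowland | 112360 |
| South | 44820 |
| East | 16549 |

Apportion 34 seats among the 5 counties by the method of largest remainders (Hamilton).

Standard divisor: 270273 ÷ 34 ≈ 7949.206.
Standard quotas: Central 7.0577, Highland 5.0874, Lowland 14.1347, South 5.6383, East 2.0818.
Lower quotas: Central 7, Highland 5, Lowland 14, South 5, East 2 (sum 33, leaving 1 seat).
Remainders in descending order: South 0.6383, Lowland 0.1347, Highland 0.0874, East 0.0818, Central 0.0577.
The surplus seat goes to South.

Central 7, Highland 5, Lowland 14, South 6, East 2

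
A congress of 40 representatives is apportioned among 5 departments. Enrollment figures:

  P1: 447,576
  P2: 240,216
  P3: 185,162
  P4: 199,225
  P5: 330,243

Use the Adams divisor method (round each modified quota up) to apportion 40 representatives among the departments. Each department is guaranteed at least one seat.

P1 13, P2 7, P3 5, P4 6, P5 9

Standard divisor 1402422/40 ≈ 35060.55; standard quotas: P1 12.766, P2 6.851, P3 5.281, P4 5.682, P5 9.419.
Rounding up gives 13, 7, 6, 6, 10 = 42 seats, so the divisor must be adjusted.
With modified divisor 37200: modified quotas P1 12.032, P2 6.457, P3 4.977, P4 5.356, P5 8.877.
Rounding up: P1 13, P2 7, P3 5, P4 6, P5 9 (total 40).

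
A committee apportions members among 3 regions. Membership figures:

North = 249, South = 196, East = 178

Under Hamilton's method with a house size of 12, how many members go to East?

Total 623; standard divisor 623/12 ≈ 51.917.
Standard quotas: North 4.796, South 3.775, East 3.429.
Lower quotas: North 4, South 3, East 3 (sum 10, leaving 2 seats).
Remainders in descending order: North 0.796, South 0.775, East 0.429.
Largest remainders: North, South receive the extra seats.
East receives 3.

3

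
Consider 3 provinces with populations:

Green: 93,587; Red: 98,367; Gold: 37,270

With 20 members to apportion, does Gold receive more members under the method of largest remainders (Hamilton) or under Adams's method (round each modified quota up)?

Adams

Hamilton: Green 8, Red 9, Gold 3.
Adams: Green 8, Red 8, Gold 4.
Gold gets 3 under Hamilton and 4 under Adams.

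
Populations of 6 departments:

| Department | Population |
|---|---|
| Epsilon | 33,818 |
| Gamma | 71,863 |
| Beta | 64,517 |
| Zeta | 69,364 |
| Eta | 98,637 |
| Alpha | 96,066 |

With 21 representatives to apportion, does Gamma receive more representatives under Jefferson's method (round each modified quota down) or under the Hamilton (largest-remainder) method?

Jefferson

Jefferson: Epsilon 1, Gamma 4, Beta 3, Zeta 3, Eta 5, Alpha 5.
Hamilton: Epsilon 2, Gamma 3, Beta 3, Zeta 3, Eta 5, Alpha 5.
Gamma gets 4 under Jefferson and 3 under Hamilton.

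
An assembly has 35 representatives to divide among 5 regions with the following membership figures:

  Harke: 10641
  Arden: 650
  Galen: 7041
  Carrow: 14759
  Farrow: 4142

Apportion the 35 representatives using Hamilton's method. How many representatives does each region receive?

Total 37233; standard divisor 37233/35 ≈ 1063.8.
Standard quotas: Harke 10.0028, Arden 0.6110, Galen 6.6187, Carrow 13.8738, Farrow 3.8936.
Lower quotas: Harke 10, Arden 0, Galen 6, Carrow 13, Farrow 3 (sum 32, leaving 3 seats).
Remainders in descending order: Farrow 0.8936, Carrow 0.8738, Galen 0.6187, Arden 0.6110, Harke 0.0028.
Largest remainders: Farrow, Carrow, Galen receive the extra seats.

Harke 10, Arden 0, Galen 7, Carrow 14, Farrow 4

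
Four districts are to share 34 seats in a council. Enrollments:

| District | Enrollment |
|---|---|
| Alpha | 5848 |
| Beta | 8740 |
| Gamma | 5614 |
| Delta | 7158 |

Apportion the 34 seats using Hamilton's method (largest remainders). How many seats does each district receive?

Alpha=7; Beta=11; Gamma=7; Delta=9

Standard divisor: 27360 ÷ 34 ≈ 804.706.
Standard quotas: Alpha 7.2673, Beta 10.8611, Gamma 6.9765, Delta 8.8952.
Lower quotas: Alpha 7, Beta 10, Gamma 6, Delta 8 (sum 31, leaving 3 seats).
Remainders in descending order: Gamma 0.9765, Delta 0.8952, Beta 0.8611, Alpha 0.2673.
The surplus seats go to Gamma, Delta, Beta.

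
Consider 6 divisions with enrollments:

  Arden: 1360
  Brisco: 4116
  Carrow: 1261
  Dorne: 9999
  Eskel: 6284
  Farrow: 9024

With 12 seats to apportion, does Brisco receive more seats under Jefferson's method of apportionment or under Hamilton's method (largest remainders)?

Jefferson: Arden 0, Brisco 1, Carrow 0, Dorne 4, Eskel 3, Farrow 4.
Hamilton: Arden 1, Brisco 2, Carrow 0, Dorne 4, Eskel 2, Farrow 3.
Brisco gets 1 under Jefferson and 2 under Hamilton.

Hamilton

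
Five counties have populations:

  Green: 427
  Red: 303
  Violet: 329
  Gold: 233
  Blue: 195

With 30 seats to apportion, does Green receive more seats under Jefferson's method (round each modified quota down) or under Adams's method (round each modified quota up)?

Jefferson: Green 9, Red 6, Violet 7, Gold 4, Blue 4.
Adams: Green 8, Red 6, Violet 7, Gold 5, Blue 4.
Green gets 9 under Jefferson and 8 under Adams.

Jefferson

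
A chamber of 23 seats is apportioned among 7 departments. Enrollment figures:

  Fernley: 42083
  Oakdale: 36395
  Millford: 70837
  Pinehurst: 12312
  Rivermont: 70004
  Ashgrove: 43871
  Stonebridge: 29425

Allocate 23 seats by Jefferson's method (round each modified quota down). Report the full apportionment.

Fernley: 3; Oakdale: 3; Millford: 6; Pinehurst: 1; Rivermont: 5; Ashgrove: 3; Stonebridge: 2

Standard divisor 304927/23 ≈ 13257.696; standard quotas: Fernley 3.174, Oakdale 2.745, Millford 5.343, Pinehurst 0.929, Rivermont 5.280, Ashgrove 3.309, Stonebridge 2.219.
Rounding down gives 3, 2, 5, 0, 5, 3, 2 = 20 seats, so the divisor must be adjusted.
With modified divisor 11740: modified quotas Fernley 3.585, Oakdale 3.100, Millford 6.034, Pinehurst 1.049, Rivermont 5.963, Ashgrove 3.737, Stonebridge 2.506.
Rounding down: Fernley 3, Oakdale 3, Millford 6, Pinehurst 1, Rivermont 5, Ashgrove 3, Stonebridge 2 (total 23).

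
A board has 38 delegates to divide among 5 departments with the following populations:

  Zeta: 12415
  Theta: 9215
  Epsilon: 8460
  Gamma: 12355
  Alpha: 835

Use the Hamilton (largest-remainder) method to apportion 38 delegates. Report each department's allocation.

Total 43280; standard divisor 43280/38 ≈ 1138.947.
Standard quotas: Zeta 10.9004, Theta 8.0908, Epsilon 7.4279, Gamma 10.8477, Alpha 0.7331.
Lower quotas: Zeta 10, Theta 8, Epsilon 7, Gamma 10, Alpha 0 (sum 35, leaving 3 seats).
Remainders in descending order: Zeta 0.9004, Gamma 0.8477, Alpha 0.7331, Epsilon 0.4279, Theta 0.0908.
The surplus seats go to Zeta, Gamma, Alpha.

Zeta=11, Theta=8, Epsilon=7, Gamma=11, Alpha=1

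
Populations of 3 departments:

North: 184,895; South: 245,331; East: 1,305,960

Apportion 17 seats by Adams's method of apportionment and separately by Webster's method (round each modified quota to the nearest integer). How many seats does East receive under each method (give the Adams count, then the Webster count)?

12 and 13

Adams: North 2, South 3, East 12.
Webster: North 2, South 2, East 13.
East gets 12 under Adams and 13 under Webster.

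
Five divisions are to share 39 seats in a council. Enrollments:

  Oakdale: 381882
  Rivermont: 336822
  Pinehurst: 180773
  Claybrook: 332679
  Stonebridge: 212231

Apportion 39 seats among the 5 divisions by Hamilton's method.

Standard divisor: 1444387 ÷ 39 ≈ 37035.564.
Standard quotas: Oakdale 10.3112, Rivermont 9.0946, Pinehurst 4.8811, Claybrook 8.9827, Stonebridge 5.7305.
Lower quotas: Oakdale 10, Rivermont 9, Pinehurst 4, Claybrook 8, Stonebridge 5 (sum 36, leaving 3 seats).
Remainders in descending order: Claybrook 0.9827, Pinehurst 0.8811, Stonebridge 0.7305, Oakdale 0.3112, Rivermont 0.0946.
Largest remainders: Claybrook, Pinehurst, Stonebridge receive the extra seats.

Oakdale 10; Rivermont 9; Pinehurst 5; Claybrook 9; Stonebridge 6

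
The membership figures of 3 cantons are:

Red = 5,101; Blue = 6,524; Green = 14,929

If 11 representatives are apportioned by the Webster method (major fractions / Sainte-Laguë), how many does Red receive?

2

Standard divisor 26554/11 ≈ 2414; standard quotas: Red 2.113, Blue 2.703, Green 6.184.
Rounding to the nearest integer gives Red 2, Blue 3, Green 6 — total 11, matching the house size, so no adjustment is needed.
Red receives 2.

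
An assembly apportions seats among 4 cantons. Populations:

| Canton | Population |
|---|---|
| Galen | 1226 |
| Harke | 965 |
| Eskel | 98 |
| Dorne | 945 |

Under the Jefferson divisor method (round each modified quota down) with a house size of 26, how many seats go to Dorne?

Standard divisor 3234/26 ≈ 124.385; standard quotas: Galen 9.857, Harke 7.758, Eskel 0.788, Dorne 7.597.
Rounding down gives 9, 7, 0, 7 = 23 seats, so the divisor must be adjusted.
With modified divisor 115: modified quotas Galen 10.661, Harke 8.391, Eskel 0.852, Dorne 8.217.
Rounding down: Galen 10, Harke 8, Eskel 0, Dorne 8 (total 26).
Dorne receives 8.

8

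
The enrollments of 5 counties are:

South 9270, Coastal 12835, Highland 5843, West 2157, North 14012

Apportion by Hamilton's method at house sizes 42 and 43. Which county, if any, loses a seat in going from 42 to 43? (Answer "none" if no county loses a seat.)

At 42 seats: South 9, Coastal 12, Highland 6, West 2, North 13.
At 43 seats: South 9, Coastal 12, Highland 6, West 2, North 14.
No county's allocation decreased.

none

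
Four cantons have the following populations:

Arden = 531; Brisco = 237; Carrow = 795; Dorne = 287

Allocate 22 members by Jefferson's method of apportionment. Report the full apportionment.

Standard divisor 1850/22 ≈ 84.091; standard quotas: Arden 6.315, Brisco 2.818, Carrow 9.454, Dorne 3.413.
Rounding down gives 6, 2, 9, 3 = 20 seats, so the divisor must be adjusted.
With modified divisor 77: modified quotas Arden 6.896, Brisco 3.078, Carrow 10.325, Dorne 3.727.
Rounding down: Arden 6, Brisco 3, Carrow 10, Dorne 3 (total 22).

Arden=6, Brisco=3, Carrow=10, Dorne=3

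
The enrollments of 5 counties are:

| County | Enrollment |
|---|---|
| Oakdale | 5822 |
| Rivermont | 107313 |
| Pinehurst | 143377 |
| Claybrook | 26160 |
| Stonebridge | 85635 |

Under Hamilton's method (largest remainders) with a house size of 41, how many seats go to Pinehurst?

Standard divisor: 368307 ÷ 41 ≈ 8983.098.
Standard quotas: Oakdale 0.6481, Rivermont 11.9461, Pinehurst 15.9608, Claybrook 2.9121, Stonebridge 9.5329.
Lower quotas: Oakdale 0, Rivermont 11, Pinehurst 15, Claybrook 2, Stonebridge 9 (sum 37, leaving 4 seats).
Remainders in descending order: Pinehurst 0.9608, Rivermont 0.9461, Claybrook 0.9121, Oakdale 0.6481, Stonebridge 0.5329.
Largest remainders: Pinehurst, Rivermont, Claybrook, Oakdale receive the extra seats.
Pinehurst receives 16.

16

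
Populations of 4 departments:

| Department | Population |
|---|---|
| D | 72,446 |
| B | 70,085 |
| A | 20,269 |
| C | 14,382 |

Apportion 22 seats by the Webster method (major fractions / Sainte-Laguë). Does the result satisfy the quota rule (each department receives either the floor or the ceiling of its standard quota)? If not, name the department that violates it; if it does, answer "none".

Standard quotas: D 8.995, B 8.702, A 2.517, C 1.786.
Webster allocation: D 9, B 9, A 2, C 2.
Every allocation lies between the lower and upper quota.

none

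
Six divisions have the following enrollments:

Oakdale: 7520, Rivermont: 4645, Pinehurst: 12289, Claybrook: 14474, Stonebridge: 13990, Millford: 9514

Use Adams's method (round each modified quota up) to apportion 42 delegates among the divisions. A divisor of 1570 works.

With modified divisor 1570: modified quotas Oakdale 4.790, Rivermont 2.959, Pinehurst 7.827, Claybrook 9.219, Stonebridge 8.911, Millford 6.060.
Rounding up: Oakdale 5, Rivermont 3, Pinehurst 8, Claybrook 10, Stonebridge 9, Millford 7 (total 42).

Oakdale 5, Rivermont 3, Pinehurst 8, Claybrook 10, Stonebridge 9, Millford 7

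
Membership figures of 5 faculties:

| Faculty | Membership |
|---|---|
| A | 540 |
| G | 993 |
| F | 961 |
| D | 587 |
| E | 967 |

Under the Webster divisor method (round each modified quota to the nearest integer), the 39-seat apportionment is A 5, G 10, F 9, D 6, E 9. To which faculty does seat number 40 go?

Priority for the next seat is population ÷ (current seats + 0.5).
Priorities: A 98.182, G 94.571, F 101.158, D 90.308, E 101.789.
Highest priority: E.

E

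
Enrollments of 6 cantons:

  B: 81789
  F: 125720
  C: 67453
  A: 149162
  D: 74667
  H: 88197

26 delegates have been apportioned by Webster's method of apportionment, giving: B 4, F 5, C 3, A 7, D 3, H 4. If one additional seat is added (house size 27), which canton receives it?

F

Priority for the next seat is population ÷ (current seats + 0.5).
Priorities: B 18175.333, F 22858.182, C 19272.286, A 19888.267, D 21333.429, H 19599.333.
Highest priority: F.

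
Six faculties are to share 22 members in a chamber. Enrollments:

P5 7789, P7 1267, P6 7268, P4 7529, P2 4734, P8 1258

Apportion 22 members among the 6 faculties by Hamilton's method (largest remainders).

P5 6, P7 1, P6 5, P4 6, P2 3, P8 1

Total 29845; standard divisor 29845/22 ≈ 1356.591.
Standard quotas: P5 5.7416, P7 0.9340, P6 5.3575, P4 5.5499, P2 3.4896, P8 0.9273.
Lower quotas: P5 5, P7 0, P6 5, P4 5, P2 3, P8 0 (sum 18, leaving 4 seats).
Remainders in descending order: P7 0.9340, P8 0.9273, P5 0.7416, P4 0.5499, P2 0.4896, P6 0.3575.
The surplus seats go to P7, P8, P5, P4.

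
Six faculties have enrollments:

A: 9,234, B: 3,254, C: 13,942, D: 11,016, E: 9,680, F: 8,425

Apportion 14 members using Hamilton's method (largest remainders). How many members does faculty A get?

2

The standard divisor is 55551/14 ≈ 3967.929.
Standard quotas: A 2.3272, B 0.8201, C 3.5137, D 2.7763, E 2.4396, F 2.1233.
Lower quotas: A 2, B 0, C 3, D 2, E 2, F 2 (sum 11, leaving 3 seats).
Remainders in descending order: B 0.8201, D 0.7763, C 0.5137, E 0.4396, A 0.3272, F 0.1233.
Largest remainders: B, D, C receive the extra seats.
A receives 2.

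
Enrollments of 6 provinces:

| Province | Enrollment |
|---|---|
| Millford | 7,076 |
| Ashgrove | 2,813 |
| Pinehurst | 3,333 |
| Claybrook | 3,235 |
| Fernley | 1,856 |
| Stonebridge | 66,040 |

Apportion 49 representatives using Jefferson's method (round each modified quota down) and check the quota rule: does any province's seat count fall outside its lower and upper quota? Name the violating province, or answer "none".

Standard quotas: Millford 4.110, Ashgrove 1.634, Pinehurst 1.936, Claybrook 1.879, Fernley 1.078, Stonebridge 38.362.
Jefferson allocation: Millford 4, Ashgrove 1, Pinehurst 2, Claybrook 1, Fernley 1, Stonebridge 40.
Stonebridge has quota 38.362 (lower 38, upper 39) but receives 40 — outside the quota interval.

Stonebridge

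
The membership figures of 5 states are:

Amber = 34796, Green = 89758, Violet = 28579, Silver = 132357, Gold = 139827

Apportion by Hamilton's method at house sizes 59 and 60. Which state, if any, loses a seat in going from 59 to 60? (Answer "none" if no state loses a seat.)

At 59 seats: Amber 5, Green 13, Violet 4, Silver 18, Gold 19.
At 60 seats: Amber 5, Green 12, Violet 4, Silver 19, Gold 20.
Green drops from 13 to 12.

Green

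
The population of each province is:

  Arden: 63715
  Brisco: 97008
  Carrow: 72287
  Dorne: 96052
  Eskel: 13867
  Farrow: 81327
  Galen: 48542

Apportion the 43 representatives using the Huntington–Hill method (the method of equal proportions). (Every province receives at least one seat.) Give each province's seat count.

With divisor 11011: modified quotas Arden 5.786, Brisco 8.810, Carrow 6.565, Dorne 8.723, Eskel 1.259, Farrow 7.386, Galen 4.409.
Geometric-mean thresholds: Arden √(5·6)=5.477, Brisco √(8·9)=8.485, Carrow √(6·7)=6.481, Dorne √(8·9)=8.485, Eskel √(1·2)=1.414, Farrow √(7·8)=7.483, Galen √(4·5)=4.472.
Each quota rounded against its threshold gives Arden 6, Brisco 9, Carrow 7, Dorne 9, Eskel 1, Farrow 7, Galen 4 (total 43).

Arden=6; Brisco=9; Carrow=7; Dorne=9; Eskel=1; Farrow=7; Galen=4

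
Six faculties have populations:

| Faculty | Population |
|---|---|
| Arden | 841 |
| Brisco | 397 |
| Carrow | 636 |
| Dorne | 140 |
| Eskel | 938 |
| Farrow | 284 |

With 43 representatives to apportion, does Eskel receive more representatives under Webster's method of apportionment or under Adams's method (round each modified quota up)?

Webster

Webster: Arden 11, Brisco 5, Carrow 8, Dorne 2, Eskel 13, Farrow 4.
Adams: Arden 11, Brisco 5, Carrow 9, Dorne 2, Eskel 12, Farrow 4.
Eskel gets 13 under Webster and 12 under Adams.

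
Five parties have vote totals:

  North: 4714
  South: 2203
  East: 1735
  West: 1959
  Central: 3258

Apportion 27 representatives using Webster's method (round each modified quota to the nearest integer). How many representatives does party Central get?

7

Standard divisor 13869/27 ≈ 513.667; standard quotas: North 9.177, South 4.289, East 3.378, West 3.814, Central 6.343.
Rounding to the nearest integer gives 9, 4, 3, 4, 6 = 26 seats, so the divisor must be adjusted.
With modified divisor 499: modified quotas North 9.447, South 4.415, East 3.477, West 3.926, Central 6.529.
Rounding to the nearest integer: North 9, South 4, East 3, West 4, Central 7 (total 27).
Central receives 7.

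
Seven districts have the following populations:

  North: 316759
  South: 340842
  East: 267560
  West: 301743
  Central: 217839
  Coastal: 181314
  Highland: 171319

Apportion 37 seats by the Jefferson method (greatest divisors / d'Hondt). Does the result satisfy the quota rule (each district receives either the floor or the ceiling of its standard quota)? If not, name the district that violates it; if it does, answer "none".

none

Standard quotas: North 6.521, South 7.016, East 5.508, West 6.212, Central 4.484, Coastal 3.732, Highland 3.527.
Jefferson allocation: North 7, South 7, East 6, West 6, Central 4, Coastal 4, Highland 3.
Every allocation lies between the lower and upper quota.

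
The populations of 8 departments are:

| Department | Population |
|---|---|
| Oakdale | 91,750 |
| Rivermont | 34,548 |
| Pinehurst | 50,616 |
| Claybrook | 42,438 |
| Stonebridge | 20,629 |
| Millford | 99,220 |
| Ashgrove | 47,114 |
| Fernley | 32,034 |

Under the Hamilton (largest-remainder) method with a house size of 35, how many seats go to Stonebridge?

Standard divisor: 418349 ÷ 35 ≈ 11952.829.
Standard quotas: Oakdale 7.6760, Rivermont 2.8904, Pinehurst 4.2346, Claybrook 3.5505, Stonebridge 1.7259, Millford 8.3010, Ashgrove 3.9417, Fernley 2.6800.
Lower quotas: Oakdale 7, Rivermont 2, Pinehurst 4, Claybrook 3, Stonebridge 1, Millford 8, Ashgrove 3, Fernley 2 (sum 30, leaving 5 seats).
Remainders in descending order: Ashgrove 0.9417, Rivermont 0.8904, Stonebridge 0.7259, Fernley 0.6800, Oakdale 0.6760, Claybrook 0.5505, Millford 0.3010, Pinehurst 0.2346.
Largest remainders: Ashgrove, Rivermont, Stonebridge, Fernley, Oakdale receive the extra seats.
Stonebridge receives 2.

2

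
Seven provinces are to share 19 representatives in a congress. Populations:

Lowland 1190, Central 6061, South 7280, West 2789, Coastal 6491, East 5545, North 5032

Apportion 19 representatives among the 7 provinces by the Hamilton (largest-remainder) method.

The standard divisor is 34388/19 ≈ 1809.895.
Standard quotas: Lowland 0.6575, Central 3.3488, South 4.0223, West 1.5410, Coastal 3.5864, East 3.0637, North 2.7803.
Lower quotas: Lowland 0, Central 3, South 4, West 1, Coastal 3, East 3, North 2 (sum 16, leaving 3 seats).
Remainders in descending order: North 0.7803, Lowland 0.6575, Coastal 0.5864, West 0.5410, Central 0.3488, East 0.0637, South 0.0223.
Largest remainders: North, Lowland, Coastal receive the extra seats.

Lowland: 1, Central: 3, South: 4, West: 1, Coastal: 4, East: 3, North: 3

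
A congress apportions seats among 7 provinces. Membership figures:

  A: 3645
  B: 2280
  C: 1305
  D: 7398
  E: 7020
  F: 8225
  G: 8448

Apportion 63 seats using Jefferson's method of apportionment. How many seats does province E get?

12

Standard divisor 38321/63 ≈ 608.27; standard quotas: A 5.992, B 3.748, C 2.145, D 12.162, E 11.541, F 13.522, G 13.889.
Rounding down gives 5, 3, 2, 12, 11, 13, 13 = 59 seats, so the divisor must be adjusted.
With modified divisor 580: modified quotas A 6.284, B 3.931, C 2.250, D 12.755, E 12.103, F 14.181, G 14.566.
Rounding down: A 6, B 3, C 2, D 12, E 12, F 14, G 14 (total 63).
E receives 12.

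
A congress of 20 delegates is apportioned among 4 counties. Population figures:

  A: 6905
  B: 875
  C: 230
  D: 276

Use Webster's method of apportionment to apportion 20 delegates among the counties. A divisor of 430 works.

With modified divisor 430: modified quotas A 16.058, B 2.035, C 0.535, D 0.642.
Rounding to the nearest integer: A 16, B 2, C 1, D 1 (total 20).

A: 16, B: 2, C: 1, D: 1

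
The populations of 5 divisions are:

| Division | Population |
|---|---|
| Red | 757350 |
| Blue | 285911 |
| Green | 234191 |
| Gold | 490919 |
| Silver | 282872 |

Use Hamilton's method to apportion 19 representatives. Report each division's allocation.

Red 7, Blue 3, Green 2, Gold 4, Silver 3

Total 2051243; standard divisor 2051243/19 ≈ 107960.158.
Standard quotas: Red 7.0151, Blue 2.6483, Green 2.1692, Gold 4.5472, Silver 2.6202.
Lower quotas: Red 7, Blue 2, Green 2, Gold 4, Silver 2 (sum 17, leaving 2 seats).
Remainders in descending order: Blue 0.6483, Silver 0.6202, Gold 0.5472, Green 0.1692, Red 0.0151.
The surplus seats go to Blue, Silver.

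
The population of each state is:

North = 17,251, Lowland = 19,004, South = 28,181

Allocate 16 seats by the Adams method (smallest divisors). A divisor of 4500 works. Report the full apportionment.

North: 4, Lowland: 5, South: 7

With modified divisor 4500: modified quotas North 3.834, Lowland 4.223, South 6.262.
Rounding up: North 4, Lowland 5, South 7 (total 16).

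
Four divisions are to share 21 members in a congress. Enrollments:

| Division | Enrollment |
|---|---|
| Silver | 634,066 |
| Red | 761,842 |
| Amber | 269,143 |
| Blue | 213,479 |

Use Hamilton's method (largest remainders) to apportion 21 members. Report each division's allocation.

The standard divisor is 1878530/21 ≈ 89453.81.
Standard quotas: Silver 7.0882, Red 8.5166, Amber 3.0087, Blue 2.3865.
Lower quotas: Silver 7, Red 8, Amber 3, Blue 2 (sum 20, leaving 1 seat).
Remainders in descending order: Red 0.5166, Blue 0.3865, Silver 0.0882, Amber 0.0087.
The surplus seat goes to Red.

Silver=7, Red=9, Amber=3, Blue=2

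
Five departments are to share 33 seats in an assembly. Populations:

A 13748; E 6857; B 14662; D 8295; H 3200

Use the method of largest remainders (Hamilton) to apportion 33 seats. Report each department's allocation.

A=10, E=5, B=10, D=6, H=2

Standard divisor: 46762 ÷ 33 ≈ 1417.03.
Standard quotas: A 9.7020, E 4.8390, B 10.3470, D 5.8538, H 2.2582.
Lower quotas: A 9, E 4, B 10, D 5, H 2 (sum 30, leaving 3 seats).
Remainders in descending order: D 0.8538, E 0.8390, A 0.7020, B 0.3470, H 0.2582.
Largest remainders: D, E, A receive the extra seats.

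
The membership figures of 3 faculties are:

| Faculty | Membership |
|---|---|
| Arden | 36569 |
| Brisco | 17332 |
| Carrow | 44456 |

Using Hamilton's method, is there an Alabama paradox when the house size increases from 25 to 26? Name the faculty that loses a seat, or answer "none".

Brisco

At 25 seats: Arden 9, Brisco 5, Carrow 11.
At 26 seats: Arden 10, Brisco 4, Carrow 12.
Brisco drops from 5 to 4.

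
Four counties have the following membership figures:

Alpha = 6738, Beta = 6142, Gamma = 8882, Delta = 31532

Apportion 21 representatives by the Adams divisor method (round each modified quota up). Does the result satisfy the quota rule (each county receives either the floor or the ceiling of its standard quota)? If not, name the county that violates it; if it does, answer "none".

Delta

Standard quotas: Alpha 2.655, Beta 2.420, Gamma 3.500, Delta 12.425.
Adams allocation: Alpha 3, Beta 3, Gamma 4, Delta 11.
Delta has quota 12.425 (lower 12, upper 13) but receives 11 — outside the quota interval.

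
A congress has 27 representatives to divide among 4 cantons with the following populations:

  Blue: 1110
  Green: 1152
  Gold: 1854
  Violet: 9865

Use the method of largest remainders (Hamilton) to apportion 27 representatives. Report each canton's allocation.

Blue 2, Green 2, Gold 4, Violet 19

Standard divisor: 13981 ÷ 27 ≈ 517.815.
Standard quotas: Blue 2.1436, Green 2.2247, Gold 3.5804, Violet 19.0512.
Lower quotas: Blue 2, Green 2, Gold 3, Violet 19 (sum 26, leaving 1 seat).
Remainders in descending order: Gold 0.5804, Green 0.2247, Blue 0.1436, Violet 0.0512.
Largest remainder: Gold receives the extra seat.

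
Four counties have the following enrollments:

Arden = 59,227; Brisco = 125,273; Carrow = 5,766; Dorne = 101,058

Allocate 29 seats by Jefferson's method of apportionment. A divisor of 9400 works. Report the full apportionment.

Arden 6; Brisco 13; Carrow 0; Dorne 10

With modified divisor 9400: modified quotas Arden 6.301, Brisco 13.327, Carrow 0.613, Dorne 10.751.
Rounding down: Arden 6, Brisco 13, Carrow 0, Dorne 10 (total 29).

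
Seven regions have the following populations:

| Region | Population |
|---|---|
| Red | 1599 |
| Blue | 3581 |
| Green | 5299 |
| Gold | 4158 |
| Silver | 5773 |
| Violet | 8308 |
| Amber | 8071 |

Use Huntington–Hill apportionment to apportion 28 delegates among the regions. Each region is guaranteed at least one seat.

Red 1, Blue 3, Green 4, Gold 3, Silver 5, Violet 6, Amber 6

With divisor 1286: modified quotas Red 1.243, Blue 2.785, Green 4.121, Gold 3.233, Silver 4.489, Violet 6.460, Amber 6.276.
Geometric-mean thresholds: Red √(1·2)=1.414, Blue √(2·3)=2.449, Green √(4·5)=4.472, Gold √(3·4)=3.464, Silver √(4·5)=4.472, Violet √(6·7)=6.481, Amber √(6·7)=6.481.
Each quota rounded against its threshold gives Red 1, Blue 3, Green 4, Gold 3, Silver 5, Violet 6, Amber 6 (total 28).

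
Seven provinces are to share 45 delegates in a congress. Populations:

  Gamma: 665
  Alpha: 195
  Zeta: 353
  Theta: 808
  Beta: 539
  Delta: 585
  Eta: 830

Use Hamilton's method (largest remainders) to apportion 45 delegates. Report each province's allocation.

Standard divisor: 3975 ÷ 45 ≈ 88.333.
Standard quotas: Gamma 7.528, Alpha 2.208, Zeta 3.996, Theta 9.147, Beta 6.102, Delta 6.623, Eta 9.396.
Lower quotas: Gamma 7, Alpha 2, Zeta 3, Theta 9, Beta 6, Delta 6, Eta 9 (sum 42, leaving 3 seats).
Remainders in descending order: Zeta 0.996, Delta 0.623, Gamma 0.528, Eta 0.396, Alpha 0.208, Theta 0.147, Beta 0.102.
The surplus seats go to Zeta, Delta, Gamma.

Gamma 8; Alpha 2; Zeta 4; Theta 9; Beta 6; Delta 7; Eta 9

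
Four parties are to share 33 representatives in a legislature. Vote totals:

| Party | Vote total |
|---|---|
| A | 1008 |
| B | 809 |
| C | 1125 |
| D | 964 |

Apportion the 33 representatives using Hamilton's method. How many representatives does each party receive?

Standard divisor: 3906 ÷ 33 ≈ 118.364.
Standard quotas: A 8.516, B 6.835, C 9.505, D 8.144.
Lower quotas: A 8, B 6, C 9, D 8 (sum 31, leaving 2 seats).
Remainders in descending order: B 0.835, A 0.516, C 0.505, D 0.144.
Largest remainders: B, A receive the extra seats.

A 9, B 7, C 9, D 8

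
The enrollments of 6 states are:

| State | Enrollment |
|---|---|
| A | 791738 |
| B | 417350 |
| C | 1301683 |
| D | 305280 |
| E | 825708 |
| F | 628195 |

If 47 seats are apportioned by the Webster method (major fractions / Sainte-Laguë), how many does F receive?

Standard divisor 4269954/47 ≈ 90850.085; standard quotas: A 8.715, B 4.594, C 14.328, D 3.360, E 9.089, F 6.915.
Rounding to the nearest integer gives A 9, B 5, C 14, D 3, E 9, F 7 — total 47, matching the house size, so no adjustment is needed.
F receives 7.

7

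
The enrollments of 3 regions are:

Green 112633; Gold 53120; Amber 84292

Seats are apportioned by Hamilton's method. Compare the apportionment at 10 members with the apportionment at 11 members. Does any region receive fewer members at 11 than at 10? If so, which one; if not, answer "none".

At 10 seats: Green 5, Gold 2, Amber 3.
At 11 seats: Green 5, Gold 2, Amber 4.
No region's allocation decreased.

none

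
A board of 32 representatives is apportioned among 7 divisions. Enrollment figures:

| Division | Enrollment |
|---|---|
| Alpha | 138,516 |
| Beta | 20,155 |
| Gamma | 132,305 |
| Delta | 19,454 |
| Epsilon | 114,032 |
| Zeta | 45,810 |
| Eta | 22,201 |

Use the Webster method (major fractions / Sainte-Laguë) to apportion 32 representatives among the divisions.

Standard divisor 492473/32 ≈ 15389.781; standard quotas: Alpha 9.001, Beta 1.310, Gamma 8.597, Delta 1.264, Epsilon 7.410, Zeta 2.977, Eta 1.443.
Rounding to the nearest integer gives 9, 1, 9, 1, 7, 3, 1 = 31 seats, so the divisor must be adjusted.
With modified divisor 15002: modified quotas Alpha 9.233, Beta 1.343, Gamma 8.819, Delta 1.297, Epsilon 7.601, Zeta 3.054, Eta 1.480.
Rounding to the nearest integer: Alpha 9, Beta 1, Gamma 9, Delta 1, Epsilon 8, Zeta 3, Eta 1 (total 32).

Alpha 9; Beta 1; Gamma 9; Delta 1; Epsilon 8; Zeta 3; Eta 1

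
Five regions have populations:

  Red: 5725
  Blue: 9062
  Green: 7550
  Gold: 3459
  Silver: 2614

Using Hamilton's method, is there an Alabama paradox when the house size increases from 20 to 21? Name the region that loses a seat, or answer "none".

At 20 seats: Red 4, Blue 6, Green 5, Gold 3, Silver 2.
At 21 seats: Red 4, Blue 7, Green 6, Gold 2, Silver 2.
Gold drops from 3 to 2.

Gold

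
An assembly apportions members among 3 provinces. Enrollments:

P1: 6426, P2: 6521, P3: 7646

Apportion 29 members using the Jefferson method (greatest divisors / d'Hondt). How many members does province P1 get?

9

Standard divisor 20593/29 ≈ 710.103; standard quotas: P1 9.049, P2 9.183, P3 10.767.
Rounding down gives 9, 9, 10 = 28 seats, so the divisor must be adjusted.
With modified divisor 670: modified quotas P1 9.591, P2 9.733, P3 11.412.
Rounding down: P1 9, P2 9, P3 11 (total 29).
P1 receives 9.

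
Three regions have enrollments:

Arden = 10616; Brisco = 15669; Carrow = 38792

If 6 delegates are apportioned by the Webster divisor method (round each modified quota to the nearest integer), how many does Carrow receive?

4

Standard divisor 65077/6 ≈ 10846.167; standard quotas: Arden 0.979, Brisco 1.445, Carrow 3.577.
Rounding to the nearest integer gives Arden 1, Brisco 1, Carrow 4 — total 6, matching the house size, so no adjustment is needed.
Carrow receives 4.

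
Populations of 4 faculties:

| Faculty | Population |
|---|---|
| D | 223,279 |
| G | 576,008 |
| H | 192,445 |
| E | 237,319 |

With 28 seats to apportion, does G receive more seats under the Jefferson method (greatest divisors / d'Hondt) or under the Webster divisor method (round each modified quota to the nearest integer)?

Jefferson: D 5, G 14, H 4, E 5.
Webster: D 5, G 13, H 4, E 6.
G gets 14 under Jefferson and 13 under Webster.

Jefferson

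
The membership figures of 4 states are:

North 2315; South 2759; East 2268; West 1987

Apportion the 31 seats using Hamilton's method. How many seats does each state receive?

The standard divisor is 9329/31 ≈ 300.935.
Standard quotas: North 7.693, South 9.168, East 7.536, West 6.603.
Lower quotas: North 7, South 9, East 7, West 6 (sum 29, leaving 2 seats).
Remainders in descending order: North 0.693, West 0.603, East 0.536, South 0.168.
Largest remainders: North, West receive the extra seats.

North 8, South 9, East 7, West 7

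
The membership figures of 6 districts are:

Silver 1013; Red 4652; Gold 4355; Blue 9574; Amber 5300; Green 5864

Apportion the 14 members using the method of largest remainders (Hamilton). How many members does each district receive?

The standard divisor is 30758/14 = 2197.
Standard quotas: Silver 0.4611, Red 2.1174, Gold 1.9822, Blue 4.3578, Amber 2.4124, Green 2.6691.
Lower quotas: Silver 0, Red 2, Gold 1, Blue 4, Amber 2, Green 2 (sum 11, leaving 3 seats).
Remainders in descending order: Gold 0.9822, Green 0.6691, Silver 0.4611, Amber 0.4124, Blue 0.3578, Red 0.1174.
The surplus seats go to Gold, Green, Silver.

Silver 1, Red 2, Gold 2, Blue 4, Amber 2, Green 3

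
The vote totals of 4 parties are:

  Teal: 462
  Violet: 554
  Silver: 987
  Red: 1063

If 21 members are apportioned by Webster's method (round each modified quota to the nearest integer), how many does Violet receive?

Standard divisor 3066/21 ≈ 146; standard quotas: Teal 3.164, Violet 3.795, Silver 6.760, Red 7.281.
Rounding to the nearest integer gives Teal 3, Violet 4, Silver 7, Red 7 — total 21, matching the house size, so no adjustment is needed.
Violet receives 4.

4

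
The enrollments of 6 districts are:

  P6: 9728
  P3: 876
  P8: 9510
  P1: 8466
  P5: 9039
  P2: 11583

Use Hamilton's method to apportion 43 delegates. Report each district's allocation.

Standard divisor: 49202 ÷ 43 ≈ 1144.233.
Standard quotas: P6 8.5018, P3 0.7656, P8 8.3112, P1 7.3988, P5 7.8996, P2 10.1229.
Lower quotas: P6 8, P3 0, P8 8, P1 7, P5 7, P2 10 (sum 40, leaving 3 seats).
Remainders in descending order: P5 0.8996, P3 0.7656, P6 0.5018, P1 0.3988, P8 0.3112, P2 0.1229.
The surplus seats go to P5, P3, P6.

P6: 9, P3: 1, P8: 8, P1: 7, P5: 8, P2: 10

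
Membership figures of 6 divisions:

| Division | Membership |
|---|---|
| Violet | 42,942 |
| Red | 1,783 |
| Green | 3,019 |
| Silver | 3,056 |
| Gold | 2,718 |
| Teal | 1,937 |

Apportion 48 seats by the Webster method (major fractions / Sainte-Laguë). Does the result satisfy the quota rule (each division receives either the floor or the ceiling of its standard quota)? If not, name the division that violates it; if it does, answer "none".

Standard quotas: Violet 37.169, Red 1.543, Green 2.613, Silver 2.645, Gold 2.353, Teal 1.677.
Webster allocation: Violet 36, Red 2, Green 3, Silver 3, Gold 2, Teal 2.
Violet has quota 37.169 (lower 37, upper 38) but receives 36 — outside the quota interval.

Violet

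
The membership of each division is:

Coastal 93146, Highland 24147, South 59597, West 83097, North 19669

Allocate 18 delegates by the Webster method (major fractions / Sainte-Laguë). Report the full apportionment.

Coastal=6, Highland=2, South=4, West=5, North=1

Standard divisor 279656/18 ≈ 15536.444; standard quotas: Coastal 5.995, Highland 1.554, South 3.836, West 5.349, North 1.266.
Rounding to the nearest integer gives Coastal 6, Highland 2, South 4, West 5, North 1 — total 18, matching the house size, so no adjustment is needed.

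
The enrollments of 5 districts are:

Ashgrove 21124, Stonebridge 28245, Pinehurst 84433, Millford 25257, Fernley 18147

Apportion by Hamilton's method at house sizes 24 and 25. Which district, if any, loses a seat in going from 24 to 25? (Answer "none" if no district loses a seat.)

At 24 seats: Ashgrove 3, Stonebridge 4, Pinehurst 11, Millford 3, Fernley 3.
At 25 seats: Ashgrove 3, Stonebridge 4, Pinehurst 12, Millford 4, Fernley 2.
Fernley drops from 3 to 2.

Fernley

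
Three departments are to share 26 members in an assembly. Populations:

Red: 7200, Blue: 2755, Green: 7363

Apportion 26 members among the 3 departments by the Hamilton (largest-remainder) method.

The standard divisor is 17318/26 ≈ 666.077.
Standard quotas: Red 10.8096, Blue 4.1362, Green 11.0543.
Lower quotas: Red 10, Blue 4, Green 11 (sum 25, leaving 1 seat).
Remainders in descending order: Red 0.8096, Blue 0.1362, Green 0.0543.
Largest remainder: Red receives the extra seat.

Red: 11; Blue: 4; Green: 11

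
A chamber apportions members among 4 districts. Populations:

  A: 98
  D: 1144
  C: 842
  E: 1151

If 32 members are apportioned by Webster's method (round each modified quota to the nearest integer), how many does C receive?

Standard divisor 3235/32 ≈ 101.094; standard quotas: A 0.969, D 11.316, C 8.329, E 11.385.
Rounding to the nearest integer gives 1, 11, 8, 11 = 31 seats, so the divisor must be adjusted.
With modified divisor 99.8: modified quotas A 0.982, D 11.463, C 8.437, E 11.533.
Rounding to the nearest integer: A 1, D 11, C 8, E 12 (total 32).
C receives 8.

8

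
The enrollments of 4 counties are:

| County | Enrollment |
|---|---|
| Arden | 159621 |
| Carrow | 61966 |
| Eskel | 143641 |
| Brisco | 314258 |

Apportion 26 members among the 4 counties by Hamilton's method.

Arden: 6, Carrow: 2, Eskel: 6, Brisco: 12

Total 679486; standard divisor 679486/26 ≈ 26134.077.
Standard quotas: Arden 6.1078, Carrow 2.3711, Eskel 5.4963, Brisco 12.0248.
Lower quotas: Arden 6, Carrow 2, Eskel 5, Brisco 12 (sum 25, leaving 1 seat).
Remainders in descending order: Eskel 0.4963, Carrow 0.3711, Arden 0.1078, Brisco 0.0248.
The surplus seat goes to Eskel.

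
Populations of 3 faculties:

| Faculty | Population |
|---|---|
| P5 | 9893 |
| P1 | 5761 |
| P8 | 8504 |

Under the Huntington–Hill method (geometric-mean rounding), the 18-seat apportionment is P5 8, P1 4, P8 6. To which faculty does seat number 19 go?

P8

Priority for the next seat is population ÷ (√(s·(s+1))).
Priorities: P5 1165.901, P1 1288.199, P8 1312.196.
Highest priority: P8.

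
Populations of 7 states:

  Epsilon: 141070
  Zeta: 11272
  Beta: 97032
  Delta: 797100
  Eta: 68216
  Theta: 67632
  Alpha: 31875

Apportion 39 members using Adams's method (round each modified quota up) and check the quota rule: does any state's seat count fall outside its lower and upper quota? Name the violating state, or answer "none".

Standard quotas: Epsilon 4.531, Zeta 0.362, Beta 3.117, Delta 25.603, Eta 2.191, Theta 2.172, Alpha 1.024.
Adams allocation: Epsilon 5, Zeta 1, Beta 3, Delta 24, Eta 3, Theta 2, Alpha 1.
Delta has quota 25.603 (lower 25, upper 26) but receives 24 — outside the quota interval.

Delta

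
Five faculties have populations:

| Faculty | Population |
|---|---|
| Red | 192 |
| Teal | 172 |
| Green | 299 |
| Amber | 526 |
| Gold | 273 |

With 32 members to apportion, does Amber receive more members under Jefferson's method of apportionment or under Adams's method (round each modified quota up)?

Jefferson: Red 4, Teal 4, Green 6, Amber 12, Gold 6.
Adams: Red 4, Teal 4, Green 7, Amber 11, Gold 6.
Amber gets 12 under Jefferson and 11 under Adams.

Jefferson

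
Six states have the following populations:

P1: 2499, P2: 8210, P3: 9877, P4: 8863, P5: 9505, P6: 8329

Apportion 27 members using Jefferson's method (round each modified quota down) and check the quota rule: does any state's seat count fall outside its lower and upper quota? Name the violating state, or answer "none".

Standard quotas: P1 1.427, P2 4.688, P3 5.640, P4 5.061, P5 5.428, P6 4.756.
Jefferson allocation: P1 1, P2 5, P3 6, P4 5, P5 5, P6 5.
Every allocation lies between the lower and upper quota.

none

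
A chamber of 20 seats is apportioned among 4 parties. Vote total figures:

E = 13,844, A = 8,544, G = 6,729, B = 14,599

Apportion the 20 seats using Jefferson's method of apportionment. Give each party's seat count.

E=6, A=4, G=3, B=7

Standard divisor 43716/20 ≈ 2185.8; standard quotas: E 6.334, A 3.909, G 3.079, B 6.679.
Rounding down gives 6, 3, 3, 6 = 18 seats, so the divisor must be adjusted.
With modified divisor 2000: modified quotas E 6.922, A 4.272, G 3.365, B 7.300.
Rounding down: E 6, A 4, G 3, B 7 (total 20).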